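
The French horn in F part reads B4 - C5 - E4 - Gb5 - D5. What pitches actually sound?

The French horn in F sounds a perfect fifth below written, so transpose each written note down a perfect fifth.
B4 gives E4
C5 gives F4
E4 gives A3
Gb5 gives Cb5
D5 gives G4

E4 F4 A3 Cb5 G4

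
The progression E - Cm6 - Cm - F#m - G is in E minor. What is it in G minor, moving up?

E minor up to G minor is a minor third; each chord root moves by that interval while the quality stays the same.
E: root E up a minor third → G, giving G.
Cm6: root C up a minor third → Eb, giving Ebm6.
Cm: root C up a minor third → Eb, giving Ebm.
F#m: root F# up a minor third → A, giving Am.
G: root G up a minor third → Bb, giving Bb.

G Ebm6 Ebm Am Bb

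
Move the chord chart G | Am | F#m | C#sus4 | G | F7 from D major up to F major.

Bb Cm Am Esus4 Bb Ab7

D major up to F major is a minor third; each chord root moves by that interval while the quality stays the same.
G: root G up a minor third → Bb, giving Bb.
Am: root A up a minor third → C, giving Cm.
F#m: root F# up a minor third → A, giving Am.
C#sus4: root C# up a minor third → E, giving Esus4.
G: root G up a minor third → Bb, giving Bb.
F7: root F up a minor third → Ab, giving Ab7.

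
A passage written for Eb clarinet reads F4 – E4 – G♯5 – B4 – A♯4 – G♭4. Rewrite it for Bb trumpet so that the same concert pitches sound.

Bb4 A4 C#6 E5 D#5 Cb5

First find concert pitch: the Eb clarinet sounds a minor third above written, so F4 E4 G♯5 B4 A♯4 G♭4 sounds Ab4 G4 B5 D5 C#5 Bbb4.
Then write for Bb trumpet: it sounds a major second below written, so the part must be a major second above concert.
Ab4 → Bb4
G4 → A4
B5 → C#6
D5 → E5
C#5 → D#5
Bbb4 → Cb5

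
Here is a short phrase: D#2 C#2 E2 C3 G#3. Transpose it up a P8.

D#3 C#3 E3 C4 G#4

A perfect octave up from D#2 gives D#3.
C#2 up a perfect octave is C#3.
A perfect octave up from E2 gives E3.
C3: an octave up reaches C, and 12 semitones makes it C4.
G#3: an octave up reaches G, and 12 semitones makes it G#4.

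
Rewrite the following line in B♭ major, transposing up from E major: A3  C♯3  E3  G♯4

From E up to B♭ is a diminished fifth; apply that to each pitch.
A3 to Eb4
C#3 to G3
E3 to Bb3
G#4 to D5

Eb4 G3 Bb3 D5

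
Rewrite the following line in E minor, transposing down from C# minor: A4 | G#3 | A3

C4 B2 C3

From C# down to E is a major sixth; apply that to each pitch.
A4 → C4
G#3 → B2
A3 → C3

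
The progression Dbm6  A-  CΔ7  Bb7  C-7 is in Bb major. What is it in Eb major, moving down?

Gbm6 D- FΔ7 Eb7 F-7

Bb major down to Eb major is a perfect fifth; each chord root moves by that interval while the quality stays the same.
Dbm6: root Db down a perfect fifth → Gb, giving Gbm6.
A-: root A down a perfect fifth → D, giving D-.
CΔ7: root C down a perfect fifth → F, giving FΔ7.
Bb7: root Bb down a perfect fifth → Eb, giving Eb7.
C-7: root C down a perfect fifth → F, giving F-7.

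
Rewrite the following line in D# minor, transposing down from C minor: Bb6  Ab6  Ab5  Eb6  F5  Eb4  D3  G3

C minor to D# minor down is a diminished seventh, so every note moves down by that interval.
Bb6 -> C#6
Ab6 -> B5
Ab5 -> B4
Eb6 -> F#5
F5 -> G#4
Eb4 -> F#3
D3 -> E#2
G3 -> A#2

C#6 B5 B4 F#5 G#4 F#3 E#2 A#2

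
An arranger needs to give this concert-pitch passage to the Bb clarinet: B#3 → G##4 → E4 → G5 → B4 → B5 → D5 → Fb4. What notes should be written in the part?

C##4 A##4 F#4 A5 C#5 C#6 E5 Gb4

Written C4 sounds as Bb3 on the Bb clarinet, so concert pitches are written a major second up.
B#3 to C##4
G##4 to A##4
E4 to F#4
G5 to A5
B4 to C#5
B5 to C#6
D5 to E5
Fb4 to Gb4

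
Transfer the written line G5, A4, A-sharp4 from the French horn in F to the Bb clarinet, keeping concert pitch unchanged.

D5 E4 E#4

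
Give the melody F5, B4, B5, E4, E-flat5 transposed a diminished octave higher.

Fb6 Bb5 Bb6 Eb5 Ebb6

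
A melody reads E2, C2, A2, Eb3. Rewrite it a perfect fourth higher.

E2 to A2
C2 to F2
A2 to D3
Eb3 to Ab3

A2 F2 D3 Ab3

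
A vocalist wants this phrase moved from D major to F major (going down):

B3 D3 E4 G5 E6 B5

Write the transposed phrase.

D3 F2 G3 Bb4 G5 D5

From D down to F is a major sixth; apply that to each pitch.
B3 to D3
D3 to F2
E4 to G3
G5 to Bb4
E6 to G5
B5 to D5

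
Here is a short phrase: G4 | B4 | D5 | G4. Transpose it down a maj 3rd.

Eb4 G4 Bb4 Eb4

G4 gives Eb4
B4 gives G4
D5 gives Bb4
G4 gives Eb4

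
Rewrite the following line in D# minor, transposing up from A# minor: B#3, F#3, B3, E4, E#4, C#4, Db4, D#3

E#4 B3 E4 A4 A#4 F#4 Gb4 G#3

From A# up to D# is a perfect fourth; apply that to each pitch.
B#3 -> E#4
F#3 -> B3
B3 -> E4
E4 -> A4
E#4 -> A#4
C#4 -> F#4
Db4 -> Gb4
D#3 -> G#3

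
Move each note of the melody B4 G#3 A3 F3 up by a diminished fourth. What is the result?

Eb5 C4 Db4 Bbb3

B4 → Eb5
G#3 → C4
A3 → Db4
F3 → Bbb3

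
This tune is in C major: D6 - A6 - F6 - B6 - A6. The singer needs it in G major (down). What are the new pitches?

C major to G major down is a perfect fourth, so every note moves down by that interval.
D6 → A5
A6 → E6
F6 → C6
B6 → F#6
A6 → E6

A5 E6 C6 F#6 E6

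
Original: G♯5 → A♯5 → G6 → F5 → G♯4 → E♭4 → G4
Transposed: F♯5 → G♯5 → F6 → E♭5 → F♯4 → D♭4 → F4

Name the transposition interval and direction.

down a major second

Take the first pair: G#5 → F#5. G to F spans 2 letter names, so the interval is some kind of second.
F#5 to G#5 is 2 semitones, which makes it a major second; the second version is lower, so the direction is down.
Checking another pair — G4 → F4 — gives the same interval.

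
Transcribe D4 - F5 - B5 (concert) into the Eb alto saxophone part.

The Eb alto saxophone sounds a major sixth below written, so the written part must be a major sixth above concert — transpose each note up.
D4 gives B4
F5 gives D6
B5 gives G#6

B4 D6 G#6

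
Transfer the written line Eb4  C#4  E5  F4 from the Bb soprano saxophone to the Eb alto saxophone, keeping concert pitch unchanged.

Bb4 G#4 B5 C5

First find concert pitch: the Bb soprano saxophone sounds a major second below written, so Eb4 C#4 E5 F4 sounds Db4 B3 D5 Eb4.
Then write for Eb alto saxophone: it sounds a major sixth below written, so the part must be a major sixth above concert.
Db4 → Bb4
B3 → G#4
D5 → B5
Eb4 → C5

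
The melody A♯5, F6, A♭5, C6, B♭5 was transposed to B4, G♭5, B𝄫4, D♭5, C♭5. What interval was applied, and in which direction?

down a major seventh

From A#5 to B4 is 7 letter names — a seventh of some quality.
B4 to A#5 is 11 semitones, which makes it a major seventh; the second version is lower, so the direction is down.
Checking another pair — Bb5 → Cb5 — gives the same interval.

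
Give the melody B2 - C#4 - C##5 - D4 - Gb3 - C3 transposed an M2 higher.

B2 becomes C#3
C#4 becomes D#4
C##5 becomes D##5
D4 becomes E4
Gb3 becomes Ab3
C3 becomes D3

C#3 D#4 D##5 E4 Ab3 D3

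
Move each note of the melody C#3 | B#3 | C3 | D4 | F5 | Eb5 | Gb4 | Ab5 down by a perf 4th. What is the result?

C#3 gives G#2
B#3 gives F##3
C3 gives G2
D4 gives A3
F5 gives C5
Eb5 gives Bb4
Gb4 gives Db4
Ab5 gives Eb5

G#2 F##3 G2 A3 C5 Bb4 Db4 Eb5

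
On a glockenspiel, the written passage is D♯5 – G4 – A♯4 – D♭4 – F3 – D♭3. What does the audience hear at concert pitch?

D#7 G6 A#6 Db6 F5 Db5

Written C4 on the glockenspiel sounds as C6, a perfect fifteenth higher; apply that shift to every note.
D#5 becomes D#7
G4 becomes G6
A#4 becomes A#6
Db4 becomes Db6
F3 becomes F5
Db3 becomes Db5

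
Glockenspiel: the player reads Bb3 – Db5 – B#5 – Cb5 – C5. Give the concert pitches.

Bb5 Db7 B#7 Cb7 C7

Written C4 on the glockenspiel sounds as C6, a perfect fifteenth higher; apply that shift to every note.
Bb3 gives Bb5
Db5 gives Db7
B#5 gives B#7
Cb5 gives Cb7
C5 gives C7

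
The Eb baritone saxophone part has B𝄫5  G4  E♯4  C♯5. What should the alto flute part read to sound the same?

First find concert pitch: the Eb baritone saxophone sounds a major thirteenth below written, so B𝄫5 G4 E♯4 C♯5 sounds Dbb4 Bb2 G#2 E3.
Then write for alto flute: it sounds a perfect fourth below written, so the part must be a perfect fourth above concert.
Dbb4 → Gbb4
Bb2 → Eb3
G#2 → C#3
E3 → A3

Gbb4 Eb3 C#3 A3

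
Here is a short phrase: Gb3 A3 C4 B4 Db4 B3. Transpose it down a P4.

Gb3: a fourth down reaches D, and 5 semitones makes it Db3.
A perfect fourth down from A3 gives E3.
A perfect fourth down from C4 gives G3.
B4 down a perfect fourth is F#4.
A perfect fourth down from Db4 gives Ab3.
B3: a fourth down reaches F, and 5 semitones makes it F#3.

Db3 E3 G3 F#4 Ab3 F#3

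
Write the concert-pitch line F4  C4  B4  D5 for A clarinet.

Ab4 Eb4 D5 F5

The A clarinet sounds a minor third below written, so the written part must be a minor third above concert — transpose each note up.
F4 -> Ab4
C4 -> Eb4
B4 -> D5
D5 -> F5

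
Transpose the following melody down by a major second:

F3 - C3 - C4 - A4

F3 down a major second is Eb3.
A major second down from C3 gives Bb2.
A major second down from C4 gives Bb3.
A4: a second down reaches G, and 2 semitones makes it G4.

Eb3 Bb2 Bb3 G4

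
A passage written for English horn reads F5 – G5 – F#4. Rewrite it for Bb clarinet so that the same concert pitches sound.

C5 D5 C#4

First find concert pitch: the English horn sounds a perfect fifth below written, so F5 G5 F#4 sounds Bb4 C5 B3.
Then write for Bb clarinet: it sounds a major second below written, so the part must be a major second above concert.
Bb4 → C5
C5 → D5
B3 → C#4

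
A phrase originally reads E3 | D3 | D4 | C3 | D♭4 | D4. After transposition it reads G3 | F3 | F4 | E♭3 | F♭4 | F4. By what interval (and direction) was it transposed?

Take the first pair: E3 → G3. E to G spans 3 letter names, so the interval is some kind of third.
E3 to G3 is 3 semitones, which makes it a minor third; the second version is higher, so the direction is up.
Checking another pair — D4 → F4 — gives the same interval.

up a minor third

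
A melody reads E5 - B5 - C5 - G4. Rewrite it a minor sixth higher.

E5 -> C6
B5 -> G6
C5 -> Ab5
G4 -> Eb5

C6 G6 Ab5 Eb5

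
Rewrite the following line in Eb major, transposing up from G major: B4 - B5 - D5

G5 G6 Bb5

From G up to Eb is a minor sixth; apply that to each pitch.
B4 becomes G5
B5 becomes G6
D5 becomes Bb5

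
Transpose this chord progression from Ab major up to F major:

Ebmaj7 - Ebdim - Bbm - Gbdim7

Ab major up to F major is a major sixth; each chord root moves by that interval while the quality stays the same.
Ebmaj7: root Eb up a major sixth → C, giving Cmaj7.
Ebdim: root Eb up a major sixth → C, giving Cdim.
Bbm: root Bb up a major sixth → G, giving Gm.
Gbdim7: root Gb up a major sixth → Eb, giving Ebdim7.

Cmaj7 Cdim Gm Ebdim7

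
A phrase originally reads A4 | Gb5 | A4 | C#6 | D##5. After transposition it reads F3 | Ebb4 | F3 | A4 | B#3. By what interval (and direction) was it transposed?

down a major tenth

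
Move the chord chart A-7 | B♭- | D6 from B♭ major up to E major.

D#-7 E- G#6

B♭ major up to E major is an augmented fourth; each chord root moves by that interval while the quality stays the same.
A-7: root A up an augmented fourth → D#, giving D#-7.
B♭-: root B♭ up an augmented fourth → E, giving E-.
D6: root D up an augmented fourth → G#, giving G#6.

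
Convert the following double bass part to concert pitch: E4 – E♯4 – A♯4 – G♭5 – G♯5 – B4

E3 E#3 A#3 Gb4 G#4 B3

The double bass sounds a perfect octave below written, so transpose each written note down a perfect octave.
E4 → E3
E#4 → E#3
A#4 → A#3
Gb5 → Gb4
G#5 → G#4
B4 → B3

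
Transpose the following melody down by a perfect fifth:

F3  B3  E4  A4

Bb2 E3 A3 D4

F3 → Bb2
B3 → E3
E4 → A3
A4 → D4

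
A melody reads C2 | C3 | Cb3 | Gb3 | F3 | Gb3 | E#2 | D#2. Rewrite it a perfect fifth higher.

C2 gives G2
C3 gives G3
Cb3 gives Gb3
Gb3 gives Db4
F3 gives C4
Gb3 gives Db4
E#2 gives B#2
D#2 gives A#2

G2 G3 Gb3 Db4 C4 Db4 B#2 A#2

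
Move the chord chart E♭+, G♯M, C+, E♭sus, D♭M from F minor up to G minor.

F+ A#M D+ Fsus EbM

F minor up to G minor is a major second; each chord root moves by that interval while the quality stays the same.
E♭+: root E♭ up a major second → F, giving F+.
G♯M: root G♯ up a major second → A#, giving A#M.
C+: root C up a major second → D, giving D+.
E♭sus: root E♭ up a major second → F, giving Fsus.
D♭M: root D♭ up a major second → Eb, giving EbM.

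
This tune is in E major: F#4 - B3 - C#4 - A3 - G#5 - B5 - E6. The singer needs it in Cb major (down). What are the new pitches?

From E down to Cb is an augmented third; apply that to each pitch.
F#4 to Db4
B3 to Gb3
C#4 to Ab3
A3 to Fb3
G#5 to Eb5
B5 to Gb5
E6 to Cb6

Db4 Gb3 Ab3 Fb3 Eb5 Gb5 Cb6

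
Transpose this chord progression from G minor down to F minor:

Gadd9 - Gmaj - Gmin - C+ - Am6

Fadd9 Fmaj Fmin Bb+ Gm6

G minor down to F minor is a major second; each chord root moves by that interval while the quality stays the same.
Gadd9: root G down a major second → F, giving Fadd9.
Gmaj: root G down a major second → F, giving Fmaj.
Gmin: root G down a major second → F, giving Fmin.
C+: root C down a major second → Bb, giving Bb+.
Am6: root A down a major second → G, giving Gm6.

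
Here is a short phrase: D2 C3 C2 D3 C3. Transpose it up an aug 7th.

C##3 B#3 B#2 C##4 B#3

An augmented seventh up from D2 gives C##3.
C3 up an augmented seventh is B#3.
C2: a seventh up reaches B, and 12 semitones makes it B#2.
D3: a seventh up reaches C, and 12 semitones makes it C##4.
C3: a seventh up reaches B, and 12 semitones makes it B#3.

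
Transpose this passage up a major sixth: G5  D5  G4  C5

E6 B5 E5 A5

G5: a sixth up reaches E, and 9 semitones makes it E6.
D5 up a major sixth is B5.
G4 up a major sixth is E5.
C5: a sixth up reaches A, and 9 semitones makes it A5.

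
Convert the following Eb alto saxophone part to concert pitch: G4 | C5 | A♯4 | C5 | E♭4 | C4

Written C4 on the Eb alto saxophone sounds as Eb3, a major sixth lower; apply that shift to every note.
G4 -> Bb3
C5 -> Eb4
A#4 -> C#4
C5 -> Eb4
Eb4 -> Gb3
C4 -> Eb3

Bb3 Eb4 C#4 Eb4 Gb3 Eb3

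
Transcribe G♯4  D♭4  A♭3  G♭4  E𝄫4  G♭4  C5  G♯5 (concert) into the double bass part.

G#5 Db5 Ab4 Gb5 Ebb5 Gb5 C6 G#6

Written C4 sounds as C3 on the double bass, so concert pitches are written a perfect octave up.
G#4 becomes G#5
Db4 becomes Db5
Ab3 becomes Ab4
Gb4 becomes Gb5
Ebb4 becomes Ebb5
Gb4 becomes Gb5
C5 becomes C6
G#5 becomes G#6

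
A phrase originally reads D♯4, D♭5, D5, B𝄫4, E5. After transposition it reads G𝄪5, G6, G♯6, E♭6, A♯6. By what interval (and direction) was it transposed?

Take the first pair: D#4 → G##5. D to G spans 11 letter names, so the interval is some kind of eleventh.
D#4 to G##5 is 18 semitones, which makes it an augmented eleventh; the second version is higher, so the direction is up.
Checking another pair — E5 → A#6 — gives the same interval.

up an augmented eleventh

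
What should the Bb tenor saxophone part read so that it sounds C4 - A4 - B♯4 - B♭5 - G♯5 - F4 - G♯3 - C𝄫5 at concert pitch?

The Bb tenor saxophone sounds a major ninth below written, so the written part must be a major ninth above concert — transpose each note up.
C4 to D5
A4 to B5
B#4 to C##6
Bb5 to C7
G#5 to A#6
F4 to G5
G#3 to A#4
Cbb5 to Dbb6

D5 B5 C##6 C7 A#6 G5 A#4 Dbb6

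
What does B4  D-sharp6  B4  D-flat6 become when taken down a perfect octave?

B4 -> B3
D#6 -> D#5
B4 -> B3
Db6 -> Db5

B3 D#5 B3 Db5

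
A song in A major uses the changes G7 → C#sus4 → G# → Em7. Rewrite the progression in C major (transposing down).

A major down to C major is a major sixth; each chord root moves by that interval while the quality stays the same.
G7: root G down a major sixth → Bb, giving Bb7.
C#sus4: root C# down a major sixth → E, giving Esus4.
G#: root G# down a major sixth → B, giving B.
Em7: root E down a major sixth → G, giving Gm7.

Bb7 Esus4 B Gm7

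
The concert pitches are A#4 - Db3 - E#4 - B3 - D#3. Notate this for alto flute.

The alto flute sounds a perfect fourth below written, so the written part must be a perfect fourth above concert — transpose each note up.
A#4 becomes D#5
Db3 becomes Gb3
E#4 becomes A#4
B3 becomes E4
D#3 becomes G#3

D#5 Gb3 A#4 E4 G#3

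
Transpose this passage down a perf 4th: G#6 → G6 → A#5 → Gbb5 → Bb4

G#6 down a perfect fourth is D#6.
A perfect fourth down from G6 gives D6.
A perfect fourth down from A#5 gives E#5.
Gbb5 down a perfect fourth is Dbb5.
A perfect fourth down from Bb4 gives F4.

D#6 D6 E#5 Dbb5 F4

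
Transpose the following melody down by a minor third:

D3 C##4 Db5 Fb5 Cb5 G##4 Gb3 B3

D3 to B2
C##4 to A##3
Db5 to Bb4
Fb5 to Db5
Cb5 to Ab4
G##4 to E##4
Gb3 to Eb3
B3 to G#3

B2 A##3 Bb4 Db5 Ab4 E##4 Eb3 G#3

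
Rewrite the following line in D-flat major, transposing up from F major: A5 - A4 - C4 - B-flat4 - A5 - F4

From F up to D-flat is a minor sixth; apply that to each pitch.
A5 to F6
A4 to F5
C4 to Ab4
Bb4 to Gb5
A5 to F6
F4 to Db5

F6 F5 Ab4 Gb5 F6 Db5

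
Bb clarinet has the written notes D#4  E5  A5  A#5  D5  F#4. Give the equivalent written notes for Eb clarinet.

A#3 B4 E5 E#5 A4 C#4

First find concert pitch: the Bb clarinet sounds a major second below written, so D#4 E5 A5 A#5 D5 F#4 sounds C#4 D5 G5 G#5 C5 E4.
Then write for Eb clarinet: it sounds a minor third above written, so the part must be a minor third below concert.
C#4 → A#3
D5 → B4
G5 → E5
G#5 → E#5
C5 → A4
E4 → C#4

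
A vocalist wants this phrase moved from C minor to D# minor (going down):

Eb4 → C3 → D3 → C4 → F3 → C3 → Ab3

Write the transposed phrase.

From C down to D# is a diminished seventh; apply that to each pitch.
Eb4 -> F#3
C3 -> D#2
D3 -> E#2
C4 -> D#3
F3 -> G#2
C3 -> D#2
Ab3 -> B2

F#3 D#2 E#2 D#3 G#2 D#2 B2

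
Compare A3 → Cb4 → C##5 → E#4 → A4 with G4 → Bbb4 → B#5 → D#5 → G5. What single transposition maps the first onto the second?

From A3 to G4 is 7 letter names — a seventh of some quality.
A3 to G4 is 10 semitones, which makes it a minor seventh; the second version is higher, so the direction is up.
Checking another pair — A4 → G5 — gives the same interval.

up a minor seventh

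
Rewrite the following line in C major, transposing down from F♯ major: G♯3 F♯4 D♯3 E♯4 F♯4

D3 C4 A2 B3 C4

F♯ major to C major down is an augmented fourth, so every note moves down by that interval.
G#3 -> D3
F#4 -> C4
D#3 -> A2
E#4 -> B3
F#4 -> C4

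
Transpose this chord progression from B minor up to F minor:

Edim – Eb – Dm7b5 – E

Bbdim Bbb Abm7b5 Bb

B minor up to F minor is a diminished fifth; each chord root moves by that interval while the quality stays the same.
Edim: root E up a diminished fifth → Bb, giving Bbdim.
Eb: root Eb up a diminished fifth → Bbb, giving Bbb.
Dm7b5: root D up a diminished fifth → Ab, giving Abm7b5.
E: root E up a diminished fifth → Bb, giving Bb.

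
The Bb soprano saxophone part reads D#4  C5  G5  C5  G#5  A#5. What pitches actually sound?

C#4 Bb4 F5 Bb4 F#5 G#5

Written C4 on the Bb soprano saxophone sounds as Bb3, a major second lower; apply that shift to every note.
D#4 to C#4
C5 to Bb4
G5 to F5
C5 to Bb4
G#5 to F#5
A#5 to G#5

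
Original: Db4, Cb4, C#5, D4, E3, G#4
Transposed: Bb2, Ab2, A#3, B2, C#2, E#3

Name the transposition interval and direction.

From Db4 to Bb2 is 10 letter names — a tenth of some quality.
Bb2 to Db4 is 15 semitones, which makes it a minor tenth; the second version is lower, so the direction is down.
Checking another pair — G#4 → E#3 — gives the same interval.

down a minor tenth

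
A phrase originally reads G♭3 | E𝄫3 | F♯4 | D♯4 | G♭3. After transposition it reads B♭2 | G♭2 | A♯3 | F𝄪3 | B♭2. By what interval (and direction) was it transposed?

down a minor sixth

From Gb3 to Bb2 is 6 letter names — a sixth of some quality.
Bb2 to Gb3 is 8 semitones, which makes it a minor sixth; the second version is lower, so the direction is down.
Checking another pair — Gb3 → Bb2 — gives the same interval.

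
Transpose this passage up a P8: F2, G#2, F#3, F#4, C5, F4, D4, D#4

F3 G#3 F#4 F#5 C6 F5 D5 D#5

F2 becomes F3
G#2 becomes G#3
F#3 becomes F#4
F#4 becomes F#5
C5 becomes C6
F4 becomes F5
D4 becomes D5
D#4 becomes D#5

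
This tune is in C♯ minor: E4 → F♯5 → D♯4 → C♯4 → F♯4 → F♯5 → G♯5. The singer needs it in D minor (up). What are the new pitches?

F4 G5 E4 D4 G4 G5 A5

C♯ minor to D minor up is a minor second, so every note moves up by that interval.
E4 to F4
F#5 to G5
D#4 to E4
C#4 to D4
F#4 to G4
F#5 to G5
G#5 to A5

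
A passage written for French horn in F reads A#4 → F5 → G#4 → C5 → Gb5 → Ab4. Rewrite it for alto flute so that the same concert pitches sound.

First find concert pitch: the French horn in F sounds a perfect fifth below written, so A#4 F5 G#4 C5 Gb5 Ab4 sounds D#4 Bb4 C#4 F4 Cb5 Db4.
Then write for alto flute: it sounds a perfect fourth below written, so the part must be a perfect fourth above concert.
D#4 → G#4
Bb4 → Eb5
C#4 → F#4
F4 → Bb4
Cb5 → Fb5
Db4 → Gb4

G#4 Eb5 F#4 Bb4 Fb5 Gb4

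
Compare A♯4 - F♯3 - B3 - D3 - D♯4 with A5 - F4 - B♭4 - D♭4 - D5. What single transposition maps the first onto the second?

up a diminished octave

From A#4 to A5 is 8 letter names — an octave of some quality.
A#4 to A5 is 11 semitones, which makes it a diminished octave; the second version is higher, so the direction is up.
Checking another pair — D#4 → D5 — gives the same interval.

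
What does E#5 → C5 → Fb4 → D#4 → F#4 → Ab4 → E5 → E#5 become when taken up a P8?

E#5 gives E#6
C5 gives C6
Fb4 gives Fb5
D#4 gives D#5
F#4 gives F#5
Ab4 gives Ab5
E5 gives E6
E#5 gives E#6

E#6 C6 Fb5 D#5 F#5 Ab5 E6 E#6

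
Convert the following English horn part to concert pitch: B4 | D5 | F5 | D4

E4 G4 Bb4 G3

Written C4 on the English horn sounds as F3, a perfect fifth lower; apply that shift to every note.
B4 -> E4
D5 -> G4
F5 -> Bb4
D4 -> G3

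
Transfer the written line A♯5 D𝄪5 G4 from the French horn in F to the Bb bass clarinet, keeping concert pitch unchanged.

E#6 A##5 D5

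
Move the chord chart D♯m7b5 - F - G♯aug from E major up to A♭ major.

Gm7b5 Bbb Caug

E major up to A♭ major is a diminished fourth; each chord root moves by that interval while the quality stays the same.
D♯m7b5: root D♯ up a diminished fourth → G, giving Gm7b5.
F: root F up a diminished fourth → Bbb, giving Bbb.
G♯aug: root G♯ up a diminished fourth → C, giving Caug.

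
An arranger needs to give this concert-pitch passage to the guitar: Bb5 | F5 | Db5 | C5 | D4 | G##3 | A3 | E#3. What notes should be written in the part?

Bb6 F6 Db6 C6 D5 G##4 A4 E#4

The guitar sounds a perfect octave below written, so the written part must be a perfect octave above concert — transpose each note up.
Bb5 -> Bb6
F5 -> F6
Db5 -> Db6
C5 -> C6
D4 -> D5
G##3 -> G##4
A3 -> A4
E#3 -> E#4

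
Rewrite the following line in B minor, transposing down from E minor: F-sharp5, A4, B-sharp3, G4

C#5 E4 F##3 D4

E minor to B minor down is a perfect fourth, so every note moves down by that interval.
F#5 gives C#5
A4 gives E4
B#3 gives F##3
G4 gives D4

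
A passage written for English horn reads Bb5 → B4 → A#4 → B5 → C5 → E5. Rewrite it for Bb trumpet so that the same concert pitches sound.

F5 F#4 E#4 F#5 G4 B4

First find concert pitch: the English horn sounds a perfect fifth below written, so Bb5 B4 A#4 B5 C5 E5 sounds Eb5 E4 D#4 E5 F4 A4.
Then write for Bb trumpet: it sounds a major second below written, so the part must be a major second above concert.
Eb5 → F5
E4 → F#4
D#4 → E#4
E5 → F#5
F4 → G4
A4 → B4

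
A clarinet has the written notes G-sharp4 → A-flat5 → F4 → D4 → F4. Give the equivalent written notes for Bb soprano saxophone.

First find concert pitch: the A clarinet sounds a minor third below written, so G-sharp4 A-flat5 F4 D4 F4 sounds E#4 F5 D4 B3 D4.
Then write for Bb soprano saxophone: it sounds a major second below written, so the part must be a major second above concert.
E#4 → F##4
F5 → G5
D4 → E4
B3 → C#4
D4 → E4

F##4 G5 E4 C#4 E4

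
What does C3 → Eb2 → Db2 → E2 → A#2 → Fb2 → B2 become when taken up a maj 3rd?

C3 to E3
Eb2 to G2
Db2 to F2
E2 to G#2
A#2 to C##3
Fb2 to Ab2
B2 to D#3

E3 G2 F2 G#2 C##3 Ab2 D#3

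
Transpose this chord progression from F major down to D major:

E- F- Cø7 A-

C#- D- Aø7 F#-

F major down to D major is a minor third; each chord root moves by that interval while the quality stays the same.
E-: root E down a minor third → C#, giving C#-.
F-: root F down a minor third → D, giving D-.
Cø7: root C down a minor third → A, giving Aø7.
A-: root A down a minor third → F#, giving F#-.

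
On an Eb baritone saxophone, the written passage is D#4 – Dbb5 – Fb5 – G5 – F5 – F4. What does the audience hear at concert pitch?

The Eb baritone saxophone sounds a major thirteenth below written, so transpose each written note down a major thirteenth.
D#4 -> F#2
Dbb5 -> Fbb3
Fb5 -> Abb3
G5 -> Bb3
F5 -> Ab3
F4 -> Ab2

F#2 Fbb3 Abb3 Bb3 Ab3 Ab2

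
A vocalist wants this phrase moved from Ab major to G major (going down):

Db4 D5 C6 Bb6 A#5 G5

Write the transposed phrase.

Ab major to G major down is a minor second, so every note moves down by that interval.
Db4 becomes C4
D5 becomes C#5
C6 becomes B5
Bb6 becomes A6
A#5 becomes G##5
G5 becomes F#5

C4 C#5 B5 A6 G##5 F#5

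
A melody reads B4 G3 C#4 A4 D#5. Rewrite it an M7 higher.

A#5 F#4 B#4 G#5 C##6

B4 gives A#5
G3 gives F#4
C#4 gives B#4
A4 gives G#5
D#5 gives C##6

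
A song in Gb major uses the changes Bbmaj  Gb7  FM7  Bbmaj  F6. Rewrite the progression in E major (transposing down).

Gb major down to E major is a diminished third; each chord root moves by that interval while the quality stays the same.
Bbmaj: root Bb down a diminished third → G#, giving G#maj.
Gb7: root Gb down a diminished third → E, giving E7.
FM7: root F down a diminished third → D#, giving D#M7.
Bbmaj: root Bb down a diminished third → G#, giving G#maj.
F6: root F down a diminished third → D#, giving D#6.

G#maj E7 D#M7 G#maj D#6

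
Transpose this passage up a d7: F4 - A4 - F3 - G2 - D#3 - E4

Ebb5 Gb5 Ebb4 Fb3 C4 Db5

F4 gives Ebb5
A4 gives Gb5
F3 gives Ebb4
G2 gives Fb3
D#3 gives C4
E4 gives Db5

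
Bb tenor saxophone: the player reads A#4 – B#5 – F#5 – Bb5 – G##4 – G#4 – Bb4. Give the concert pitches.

G#3 A#4 E4 Ab4 F##3 F#3 Ab3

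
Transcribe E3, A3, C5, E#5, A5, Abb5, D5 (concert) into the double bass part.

Written C4 sounds as C3 on the double bass, so concert pitches are written a perfect octave up.
E3 gives E4
A3 gives A4
C5 gives C6
E#5 gives E#6
A5 gives A6
Abb5 gives Abb6
D5 gives D6

E4 A4 C6 E#6 A6 Abb6 D6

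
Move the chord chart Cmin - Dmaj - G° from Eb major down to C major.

Amin Bmaj E°

Eb major down to C major is a minor third; each chord root moves by that interval while the quality stays the same.
Cmin: root C down a minor third → A, giving Amin.
Dmaj: root D down a minor third → B, giving Bmaj.
G°: root G down a minor third → E, giving E°.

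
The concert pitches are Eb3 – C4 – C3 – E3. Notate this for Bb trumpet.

F3 D4 D3 F#3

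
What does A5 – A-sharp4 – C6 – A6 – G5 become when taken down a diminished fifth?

D#5 D##4 F#5 D#6 C#5

A5 becomes D#5
A#4 becomes D##4
C6 becomes F#5
A6 becomes D#6
G5 becomes C#5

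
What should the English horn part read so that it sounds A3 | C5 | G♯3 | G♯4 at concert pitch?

E4 G5 D#4 D#5

The English horn sounds a perfect fifth below written, so the written part must be a perfect fifth above concert — transpose each note up.
A3 gives E4
C5 gives G5
G#3 gives D#4
G#4 gives D#5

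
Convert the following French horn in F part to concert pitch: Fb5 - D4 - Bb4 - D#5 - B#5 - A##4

Bbb4 G3 Eb4 G#4 E#5 D##4

Written C4 on the French horn in F sounds as F3, a perfect fifth lower; apply that shift to every note.
Fb5 becomes Bbb4
D4 becomes G3
Bb4 becomes Eb4
D#5 becomes G#4
B#5 becomes E#5
A##4 becomes D##4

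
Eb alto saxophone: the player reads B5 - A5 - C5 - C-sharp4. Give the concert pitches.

D5 C5 Eb4 E3

The Eb alto saxophone sounds a major sixth below written, so transpose each written note down a major sixth.
B5 to D5
A5 to C5
C5 to Eb4
C#4 to E3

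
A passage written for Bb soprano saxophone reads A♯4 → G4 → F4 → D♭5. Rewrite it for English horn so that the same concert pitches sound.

D#5 C5 Bb4 Gb5

First find concert pitch: the Bb soprano saxophone sounds a major second below written, so A♯4 G4 F4 D♭5 sounds G#4 F4 Eb4 Cb5.
Then write for English horn: it sounds a perfect fifth below written, so the part must be a perfect fifth above concert.
G#4 → D#5
F4 → C5
Eb4 → Bb4
Cb5 → Gb5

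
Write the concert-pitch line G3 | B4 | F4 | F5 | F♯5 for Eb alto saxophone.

E4 G#5 D5 D6 D#6

The Eb alto saxophone sounds a major sixth below written, so the written part must be a major sixth above concert — transpose each note up.
G3 -> E4
B4 -> G#5
F4 -> D5
F5 -> D6
F#5 -> D#6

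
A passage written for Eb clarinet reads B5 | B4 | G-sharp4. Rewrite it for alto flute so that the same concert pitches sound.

G6 G5 E5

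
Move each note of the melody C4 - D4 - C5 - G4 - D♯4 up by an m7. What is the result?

Bb4 C5 Bb5 F5 C#5

A minor seventh up from C4 gives Bb4.
A minor seventh up from D4 gives C5.
C5: a seventh up reaches B, and 10 semitones makes it Bb5.
G4 up a minor seventh is F5.
D#4: a seventh up reaches C, and 10 semitones makes it C#5.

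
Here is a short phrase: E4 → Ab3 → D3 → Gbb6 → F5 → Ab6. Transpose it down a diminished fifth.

A#3 D3 G#2 Cb6 B4 D6

E4 gives A#3
Ab3 gives D3
D3 gives G#2
Gbb6 gives Cb6
F5 gives B4
Ab6 gives D6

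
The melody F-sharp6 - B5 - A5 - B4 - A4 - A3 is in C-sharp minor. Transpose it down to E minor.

A5 D5 C5 D4 C4 C3

C-sharp minor to E minor down is a major sixth, so every note moves down by that interval.
F#6 to A5
B5 to D5
A5 to C5
B4 to D4
A4 to C4
A3 to C3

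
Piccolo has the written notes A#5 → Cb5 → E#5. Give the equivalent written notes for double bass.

First find concert pitch: the piccolo sounds a perfect octave above written, so A#5 Cb5 E#5 sounds A#6 Cb6 E#6.
Then write for double bass: it sounds a perfect octave below written, so the part must be a perfect octave above concert.
A#6 → A#7
Cb6 → Cb7
E#6 → E#7

A#7 Cb7 E#7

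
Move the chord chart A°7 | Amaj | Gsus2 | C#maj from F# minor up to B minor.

F# minor up to B minor is a perfect fourth; each chord root moves by that interval while the quality stays the same.
A°7: root A up a perfect fourth → D, giving D°7.
Amaj: root A up a perfect fourth → D, giving Dmaj.
Gsus2: root G up a perfect fourth → C, giving Csus2.
C#maj: root C# up a perfect fourth → F#, giving F#maj.

D°7 Dmaj Csus2 F#maj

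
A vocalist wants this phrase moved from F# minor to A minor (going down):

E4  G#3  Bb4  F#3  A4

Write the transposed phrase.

F# minor to A minor down is a major sixth, so every note moves down by that interval.
E4 to G3
G#3 to B2
Bb4 to Db4
F#3 to A2
A4 to C4

G3 B2 Db4 A2 C4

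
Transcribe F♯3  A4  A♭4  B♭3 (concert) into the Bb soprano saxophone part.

Written C4 sounds as Bb3 on the Bb soprano saxophone, so concert pitches are written a major second up.
F#3 to G#3
A4 to B4
Ab4 to Bb4
Bb3 to C4

G#3 B4 Bb4 C4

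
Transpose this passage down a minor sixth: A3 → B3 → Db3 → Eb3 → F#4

C#3 D#3 F2 G2 A#3

A3 down a minor sixth is C#3.
A minor sixth down from B3 gives D#3.
Db3 down a minor sixth is F2.
Eb3: a sixth down reaches G, and 8 semitones makes it G2.
A minor sixth down from F#4 gives A#3.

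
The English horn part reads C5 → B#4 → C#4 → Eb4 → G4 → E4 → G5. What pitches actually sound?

Written C4 on the English horn sounds as F3, a perfect fifth lower; apply that shift to every note.
C5 becomes F4
B#4 becomes E#4
C#4 becomes F#3
Eb4 becomes Ab3
G4 becomes C4
E4 becomes A3
G5 becomes C5

F4 E#4 F#3 Ab3 C4 A3 C5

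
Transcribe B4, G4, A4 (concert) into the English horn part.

F#5 D5 E5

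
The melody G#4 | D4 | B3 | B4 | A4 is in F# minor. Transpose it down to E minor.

F#4 C4 A3 A4 G4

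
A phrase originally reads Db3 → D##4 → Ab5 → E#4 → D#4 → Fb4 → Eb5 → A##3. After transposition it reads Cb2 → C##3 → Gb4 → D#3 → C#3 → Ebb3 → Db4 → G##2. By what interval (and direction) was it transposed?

down a major ninth

Take the first pair: Db3 → Cb2. D to C spans 9 letter names, so the interval is some kind of ninth.
Cb2 to Db3 is 14 semitones, which makes it a major ninth; the second version is lower, so the direction is down.
Checking another pair — A##3 → G##2 — gives the same interval.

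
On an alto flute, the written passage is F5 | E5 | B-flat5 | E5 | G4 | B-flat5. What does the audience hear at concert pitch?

C5 B4 F5 B4 D4 F5

The alto flute sounds a perfect fourth below written, so transpose each written note down a perfect fourth.
F5 becomes C5
E5 becomes B4
Bb5 becomes F5
E5 becomes B4
G4 becomes D4
Bb5 becomes F5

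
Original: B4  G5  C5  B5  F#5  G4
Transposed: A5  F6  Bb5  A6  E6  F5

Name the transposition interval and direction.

up a minor seventh

From B4 to A5 is 7 letter names — a seventh of some quality.
B4 to A5 is 10 semitones, which makes it a minor seventh; the second version is higher, so the direction is up.
Checking another pair — G4 → F5 — gives the same interval.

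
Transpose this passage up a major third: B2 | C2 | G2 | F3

B2 up a major third is D#3.
C2: a third up reaches E, and 4 semitones makes it E2.
G2 up a major third is B2.
F3 up a major third is A3.

D#3 E2 B2 A3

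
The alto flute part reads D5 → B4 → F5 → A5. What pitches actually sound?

Written C4 on the alto flute sounds as G3, a perfect fourth lower; apply that shift to every note.
D5 gives A4
B4 gives F#4
F5 gives C5
A5 gives E5

A4 F#4 C5 E5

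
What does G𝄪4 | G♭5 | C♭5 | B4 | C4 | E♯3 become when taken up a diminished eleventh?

C#6 Cbb7 Fbb6 Eb6 Fb5 A4

G##4 → C#6
Gb5 → Cbb7
Cb5 → Fbb6
B4 → Eb6
C4 → Fb5
E#3 → A4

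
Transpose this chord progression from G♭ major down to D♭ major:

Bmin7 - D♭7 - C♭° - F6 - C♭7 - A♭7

G♭ major down to D♭ major is a perfect fourth; each chord root moves by that interval while the quality stays the same.
Bmin7: root B down a perfect fourth → F#, giving F#min7.
D♭7: root D♭ down a perfect fourth → Ab, giving Ab7.
C♭°: root C♭ down a perfect fourth → Gb, giving Gb°.
F6: root F down a perfect fourth → C, giving C6.
C♭7: root C♭ down a perfect fourth → Gb, giving Gb7.
A♭7: root A♭ down a perfect fourth → Eb, giving Eb7.

F#min7 Ab7 Gb° C6 Gb7 Eb7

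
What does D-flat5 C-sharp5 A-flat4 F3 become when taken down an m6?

Db5: a sixth down reaches F, and 8 semitones makes it F4.
C#5 down a minor sixth is E#4.
Ab4: a sixth down reaches C, and 8 semitones makes it C4.
F3: a sixth down reaches A, and 8 semitones makes it A2.

F4 E#4 C4 A2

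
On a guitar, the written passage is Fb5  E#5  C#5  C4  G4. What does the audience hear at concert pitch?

Written C4 on the guitar sounds as C3, a perfect octave lower; apply that shift to every note.
Fb5 gives Fb4
E#5 gives E#4
C#5 gives C#4
C4 gives C3
G4 gives G3

Fb4 E#4 C#4 C3 G3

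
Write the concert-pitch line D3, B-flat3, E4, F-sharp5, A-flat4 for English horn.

A3 F4 B4 C#6 Eb5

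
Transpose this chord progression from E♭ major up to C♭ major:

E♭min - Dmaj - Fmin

E♭ major up to C♭ major is a minor sixth; each chord root moves by that interval while the quality stays the same.
E♭min: root E♭ up a minor sixth → Cb, giving Cbmin.
Dmaj: root D up a minor sixth → Bb, giving Bbmaj.
Fmin: root F up a minor sixth → Db, giving Dbmin.

Cbmin Bbmaj Dbmin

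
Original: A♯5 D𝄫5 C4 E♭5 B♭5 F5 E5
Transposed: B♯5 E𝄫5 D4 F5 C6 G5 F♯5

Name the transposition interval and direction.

From A#5 to B#5 is 2 letter names — a second of some quality.
A#5 to B#5 is 2 semitones, which makes it a major second; the second version is higher, so the direction is up.
Checking another pair — E5 → F#5 — gives the same interval.

up a major second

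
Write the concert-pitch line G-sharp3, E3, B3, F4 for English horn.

D#4 B3 F#4 C5

Written C4 sounds as F3 on the English horn, so concert pitches are written a perfect fifth up.
G#3 -> D#4
E3 -> B3
B3 -> F#4
F4 -> C5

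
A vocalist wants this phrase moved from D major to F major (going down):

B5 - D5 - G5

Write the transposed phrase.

D major to F major down is a major sixth, so every note moves down by that interval.
B5 -> D5
D5 -> F4
G5 -> Bb4

D5 F4 Bb4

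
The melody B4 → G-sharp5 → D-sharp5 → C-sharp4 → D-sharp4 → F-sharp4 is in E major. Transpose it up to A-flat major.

Eb5 C6 G5 F4 G4 Bb4

E major to A-flat major up is a diminished fourth, so every note moves up by that interval.
B4 becomes Eb5
G#5 becomes C6
D#5 becomes G5
C#4 becomes F4
D#4 becomes G4
F#4 becomes Bb4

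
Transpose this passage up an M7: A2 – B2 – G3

G#3 A#3 F#4

A2 to G#3
B2 to A#3
G3 to F#4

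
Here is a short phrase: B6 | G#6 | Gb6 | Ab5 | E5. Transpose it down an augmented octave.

B6 -> Bb5
G#6 -> G5
Gb6 -> Gbb5
Ab5 -> Abb4
E5 -> Eb4

Bb5 G5 Gbb5 Abb4 Eb4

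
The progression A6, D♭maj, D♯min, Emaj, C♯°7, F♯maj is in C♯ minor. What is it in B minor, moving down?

G6 Cbmaj C#min Dmaj B°7 Emaj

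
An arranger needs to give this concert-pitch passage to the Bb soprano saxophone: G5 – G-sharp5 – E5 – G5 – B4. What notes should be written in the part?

A5 A#5 F#5 A5 C#5

The Bb soprano saxophone sounds a major second below written, so the written part must be a major second above concert — transpose each note up.
G5 → A5
G#5 → A#5
E5 → F#5
G5 → A5
B4 → C#5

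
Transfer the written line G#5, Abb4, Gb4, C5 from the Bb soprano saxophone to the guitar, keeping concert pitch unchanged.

F#6 Gbb5 Fb5 Bb5

First find concert pitch: the Bb soprano saxophone sounds a major second below written, so G#5 Abb4 Gb4 C5 sounds F#5 Gbb4 Fb4 Bb4.
Then write for guitar: it sounds a perfect octave below written, so the part must be a perfect octave above concert.
F#5 → F#6
Gbb4 → Gbb5
Fb4 → Fb5
Bb4 → Bb5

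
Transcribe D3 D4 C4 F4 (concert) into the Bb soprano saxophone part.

E3 E4 D4 G4

Written C4 sounds as Bb3 on the Bb soprano saxophone, so concert pitches are written a major second up.
D3 becomes E3
D4 becomes E4
C4 becomes D4
F4 becomes G4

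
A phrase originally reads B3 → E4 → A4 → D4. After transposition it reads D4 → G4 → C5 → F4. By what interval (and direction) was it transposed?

up a minor third

From B3 to D4 is 3 letter names — a third of some quality.
B3 to D4 is 3 semitones, which makes it a minor third; the second version is higher, so the direction is up.
Checking another pair — D4 → F4 — gives the same interval.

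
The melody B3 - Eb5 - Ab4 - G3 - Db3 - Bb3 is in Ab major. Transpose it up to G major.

A#4 D6 G5 F#4 C4 A4

Ab major to G major up is a major seventh, so every note moves up by that interval.
B3 -> A#4
Eb5 -> D6
Ab4 -> G5
G3 -> F#4
Db3 -> C4
Bb3 -> A4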